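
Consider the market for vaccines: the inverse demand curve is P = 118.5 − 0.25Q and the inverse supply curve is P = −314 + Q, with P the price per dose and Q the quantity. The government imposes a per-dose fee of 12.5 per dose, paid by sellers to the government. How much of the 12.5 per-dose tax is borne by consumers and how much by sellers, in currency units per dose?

Consumers bear 2.5 per dose; sellers bear 10 per dose.

Rewrite in direct form: Qd = 474 − 4P and Qs = P + 314.
Before the tax: set 474 − 4P = P + 314 → P* = 32, Q* = 346.
With the tax collected from sellers, supply shifts: Qs = (P − 12.5) + 314.
Solving gives Q = 336 with consumers paying 34.5 and sellers receiving 22 (the 12.5 wedge).
Burden on consumers: 2.5; on sellers: 10. (They sum to 12.5.)
The less price-elastic side of the market bears the larger share of a per-unit tax.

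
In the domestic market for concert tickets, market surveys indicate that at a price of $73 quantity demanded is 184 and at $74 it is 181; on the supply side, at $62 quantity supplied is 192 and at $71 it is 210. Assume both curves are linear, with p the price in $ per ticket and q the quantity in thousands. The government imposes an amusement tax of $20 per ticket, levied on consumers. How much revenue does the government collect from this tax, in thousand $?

Tax revenue = $3560 thousand.

Demand slope: (181 − 184)/(74 − 73) = -3, so qd = 403 − 3p.
Supply slope: (210 − 192)/(71 − 62) = 2, so qs = 2p + 68.
Without the tax, 403 − 3p = 2p + 68 gives 5p = 335, so p* = $67 and q* = 202.
With the tax collected from consumers, demand (in seller-price terms) shifts: qd = 403 − 3(p + 20).
Solving gives q = 178 with consumers paying $75 and suppliers receiving $55 (the $20 wedge).
Revenue = t · Q = 20 · 178 = $3560.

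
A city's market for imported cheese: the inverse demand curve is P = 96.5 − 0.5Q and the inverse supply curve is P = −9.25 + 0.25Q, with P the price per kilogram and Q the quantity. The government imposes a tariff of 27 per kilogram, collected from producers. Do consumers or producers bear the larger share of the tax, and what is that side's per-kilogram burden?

Inverting to Q(P) form: Qd = 193 − 2P; Qs = 4P + 37.
Before the tax: set 193 − 2P = 4P + 37 → P* = 26, Q* = 141.
With the tax collected from producers, supply shifts: Qs = 4(P − 27) + 37.
New equilibrium: consumers pay 44, producers receive 17, Q = 105. (Wedge: Pb − Ps = 27.)
Per-kilogram burden: consumers 18, producers 9.
Consumers take the larger share because demand is less price-elastic here (demand slope 2 vs supply slope 4).

Consumers bear the larger share: 18 per kilogram.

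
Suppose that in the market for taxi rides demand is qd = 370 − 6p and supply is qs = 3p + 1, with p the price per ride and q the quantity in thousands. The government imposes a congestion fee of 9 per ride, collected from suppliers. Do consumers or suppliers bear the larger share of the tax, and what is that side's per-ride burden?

Suppliers bear the larger share: 6 per ride.

Before the tax: set 370 − 6p = 3p + 1 → p* = 41, q* = 124.
With the tax collected from suppliers, supply shifts: qs = 3(p − 9) + 1.
Solving gives q = 106 with consumers paying 44 and suppliers receiving 35 (the 9 wedge).
Per-ride burden: consumers 3, suppliers 6.
Suppliers take the larger share because supply is less price-elastic here (demand slope 6 vs supply slope 3).
The less price-elastic side of the market bears the larger share of a per-unit tax.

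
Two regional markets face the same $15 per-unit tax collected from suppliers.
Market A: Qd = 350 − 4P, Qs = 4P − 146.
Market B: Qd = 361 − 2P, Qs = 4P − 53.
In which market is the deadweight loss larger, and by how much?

Market A: pre-tax P* = $62, Q* = 102; post-tax Q = 72; deadweight loss = $225.
Market B: pre-tax P* = $69, Q* = 223; post-tax Q = 203; deadweight loss = $150.
Difference: $225 vs $150 → market A is larger by $75.

Market A, by $75.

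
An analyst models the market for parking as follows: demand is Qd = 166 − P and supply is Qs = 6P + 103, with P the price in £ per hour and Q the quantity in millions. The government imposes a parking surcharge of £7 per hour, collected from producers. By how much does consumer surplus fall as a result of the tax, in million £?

Consumer surplus falls by £924 million.

Without the tax, 166 − P = 6P + 103 gives 7P = 63, so P* = £9 and Q* = 157.
With the tax collected from producers, supply shifts: Qs = 6(P − 7) + 103.
Solving gives Q = 151 with buyers paying £15 and producers receiving £8 (the £7 wedge).
ΔCS is the trapezoid between Q = 151 and Q = 157 of height £6: ½ · (157 + 151) · 6 = £924.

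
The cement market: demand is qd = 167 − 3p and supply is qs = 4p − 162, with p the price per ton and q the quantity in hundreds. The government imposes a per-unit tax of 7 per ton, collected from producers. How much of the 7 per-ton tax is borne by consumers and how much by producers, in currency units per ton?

Consumers bear 4 per ton; producers bear 3 per ton.

Before the tax: set 167 − 3p = 4p − 162 → p* = 47, q* = 26.
With the tax collected from producers, supply shifts: qs = 4(p − 7) − 162.
Solving gives q = 14 with consumers paying 51 and producers receiving 44 (the 7 wedge).
Burden on consumers: 4; on producers: 3. (They sum to 7.)
The less price-elastic side of the market bears the larger share of a per-unit tax.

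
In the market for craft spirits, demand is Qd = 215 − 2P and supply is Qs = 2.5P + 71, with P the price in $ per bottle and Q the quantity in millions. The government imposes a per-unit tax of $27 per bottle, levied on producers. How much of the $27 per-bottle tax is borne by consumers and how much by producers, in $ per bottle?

Before the tax: set 215 − 2P = 2.5P + 71 → P* = $32, Q* = 151.
With the tax collected from producers, supply shifts: Qs = 2.5(P − 27) + 71.
Solving gives Q = 121 with consumers paying $47 and producers receiving $20 (the $27 wedge).
Burden on consumers: $15; on producers: $12. (They sum to $27.)

Consumers bear $15 per bottle; producers bear $12 per bottle.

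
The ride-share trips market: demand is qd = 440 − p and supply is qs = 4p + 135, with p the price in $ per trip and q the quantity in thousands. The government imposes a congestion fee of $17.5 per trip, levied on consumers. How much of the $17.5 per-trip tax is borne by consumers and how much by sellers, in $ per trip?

Consumers bear $14 per trip; sellers bear $3.5 per trip.

Without the tax, 440 − p = 4p + 135 gives 5p = 305, so p* = $61 and q* = 379.
With the tax collected from consumers, demand (in seller-price terms) shifts: qd = 440 − (p + 17.5).
Solving gives q = 365 with consumers paying $75 and sellers receiving $57.5 (the $17.5 wedge).
Burden on consumers: $14; on sellers: $3.5. (They sum to $17.5.)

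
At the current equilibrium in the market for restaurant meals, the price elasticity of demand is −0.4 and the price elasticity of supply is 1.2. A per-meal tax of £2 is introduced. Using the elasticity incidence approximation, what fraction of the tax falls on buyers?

Incidence ratio: buyers' share ≈ εs / (εs + |εd|) = 1.2 / (1.2 + 0.4) = 0.75.
Supply is the more elastic side, so buyers bear the larger share.

Buyers' share ≈ 0.75.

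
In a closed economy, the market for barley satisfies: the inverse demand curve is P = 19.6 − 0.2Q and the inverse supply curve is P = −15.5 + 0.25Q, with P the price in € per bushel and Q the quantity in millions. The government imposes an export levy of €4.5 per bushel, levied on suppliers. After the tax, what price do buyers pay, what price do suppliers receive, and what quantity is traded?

Buyers pay €6; suppliers receive €1.5; quantity = 68.

Rewrite in direct form: Qd = 98 − 5P and Qs = 4P + 62.
Without the tax, 98 − 5P = 4P + 62 gives 9P = 36, so P* = €4 and Q* = 78.
With the tax collected from suppliers, supply shifts: Qs = 4(P − 4.5) + 62.
New equilibrium: buyers pay €6, suppliers receive €1.5, Q = 68. (Wedge: Pb − Ps = 4.5.)
The less price-elastic side of the market bears the larger share of a per-unit tax.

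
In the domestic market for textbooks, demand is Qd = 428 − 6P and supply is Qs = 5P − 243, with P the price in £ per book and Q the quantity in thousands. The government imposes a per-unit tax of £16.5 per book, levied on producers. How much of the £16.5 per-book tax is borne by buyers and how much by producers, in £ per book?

Buyers bear £7.5 per book; producers bear £9 per book.

Without the tax, 428 − 6P = 5P − 243 gives 11P = 671, so P* = £61 and Q* = 62.
With the tax collected from producers, supply shifts: Qs = 5(P − 16.5) − 243.
New equilibrium: buyers pay £68.5, producers receive £52, Q = 17. (Wedge: Pb − Ps = 16.5.)
Burden on buyers: £7.5; on producers: £9. (They sum to £16.5.)
The less price-elastic side of the market bears the larger share of a per-unit tax.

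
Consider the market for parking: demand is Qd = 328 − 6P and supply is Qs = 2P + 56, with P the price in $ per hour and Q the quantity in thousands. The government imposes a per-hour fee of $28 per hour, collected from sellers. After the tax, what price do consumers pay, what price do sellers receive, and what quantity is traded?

Consumers pay $41; sellers receive $13; quantity = 82.

Before the tax: set 328 − 6P = 2P + 56 → P* = $34, Q* = 124.
With the tax collected from sellers, supply shifts: Qs = 2(P − 28) + 56.
New equilibrium: consumers pay $41, sellers receive $13, Q = 82. (Wedge: Pb − Ps = 28.)
The less price-elastic side of the market bears the larger share of a per-unit tax.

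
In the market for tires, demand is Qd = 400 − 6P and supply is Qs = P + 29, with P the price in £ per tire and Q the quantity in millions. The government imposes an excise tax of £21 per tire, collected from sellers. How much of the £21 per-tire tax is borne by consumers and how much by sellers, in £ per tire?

Without the tax, 400 − 6P = P + 29 gives 7P = 371, so P* = £53 and Q* = 82.
With the tax collected from sellers, supply shifts: Qs = (P − 21) + 29.
New equilibrium: consumers pay £56, sellers receive £35, Q = 64. (Wedge: Pb − Ps = 21.)
Burden on consumers: £3; on sellers: £18. (They sum to £21.)
The less price-elastic side of the market bears the larger share of a per-unit tax.

Consumers bear £3 per tire; sellers bear £18 per tire.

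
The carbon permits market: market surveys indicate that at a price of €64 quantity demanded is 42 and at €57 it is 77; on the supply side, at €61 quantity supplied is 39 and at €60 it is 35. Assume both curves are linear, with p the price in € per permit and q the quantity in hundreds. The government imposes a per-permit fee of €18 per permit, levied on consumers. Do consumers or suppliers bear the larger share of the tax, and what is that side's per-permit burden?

Suppliers bear the larger share: €10 per permit.

Demand slope: (77 − 42)/(57 − 64) = -5, so qd = 362 − 5p.
Supply slope: (35 − 39)/(60 − 61) = 4, so qs = 4p − 205.
Without the tax, 362 − 5p = 4p − 205 gives 9p = 567, so p* = €63 and q* = 47.
With the tax collected from consumers, demand (in seller-price terms) shifts: qd = 362 − 5(p + 18).
Solving gives q = 7 with consumers paying €71 and suppliers receiving €53 (the €18 wedge).
Per-permit burden: consumers €8, suppliers €10.
Suppliers take the larger share because supply is less price-elastic here (demand slope 5 vs supply slope 4).
The less price-elastic side of the market bears the larger share of a per-unit tax.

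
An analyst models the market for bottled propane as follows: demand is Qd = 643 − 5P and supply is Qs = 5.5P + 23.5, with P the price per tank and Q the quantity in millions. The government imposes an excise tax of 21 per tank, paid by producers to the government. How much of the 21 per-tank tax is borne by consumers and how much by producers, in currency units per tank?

Before the tax: set 643 − 5P = 5.5P + 23.5 → P* = 59, Q* = 348.
With the tax collected from producers, supply shifts: Qs = 5.5(P − 21) + 23.5.
Solving gives Q = 293 with consumers paying 70 and producers receiving 49 (the 21 wedge).
Burden on consumers: 11; on producers: 10. (They sum to 21.)
The less price-elastic side of the market bears the larger share of a per-unit tax.

Consumers bear 11 per tank; producers bear 10 per tank.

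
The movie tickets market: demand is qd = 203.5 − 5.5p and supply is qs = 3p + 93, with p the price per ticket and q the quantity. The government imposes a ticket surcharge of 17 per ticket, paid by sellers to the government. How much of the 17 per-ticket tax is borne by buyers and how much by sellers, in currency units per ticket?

Buyers bear 6 per ticket; sellers bear 11 per ticket.

Before the tax: set 203.5 − 5.5p = 3p + 93 → p* = 13, q* = 132.
With the tax collected from sellers, supply shifts: qs = 3(p − 17) + 93.
Solving gives q = 99 with buyers paying 19 and sellers receiving 2 (the 17 wedge).
Burden on buyers: 6; on sellers: 11. (They sum to 17.)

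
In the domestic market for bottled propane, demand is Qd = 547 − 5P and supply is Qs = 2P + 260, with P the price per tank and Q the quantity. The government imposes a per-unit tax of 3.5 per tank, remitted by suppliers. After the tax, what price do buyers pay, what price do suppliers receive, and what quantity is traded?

Buyers pay 42; suppliers receive 38.5; quantity = 337.

Without the tax, 547 − 5P = 2P + 260 gives 7P = 287, so P* = 41 and Q* = 342.
With the tax collected from suppliers, supply shifts: Qs = 2(P − 3.5) + 260.
Solving gives Q = 337 with buyers paying 42 and suppliers receiving 38.5 (the 3.5 wedge).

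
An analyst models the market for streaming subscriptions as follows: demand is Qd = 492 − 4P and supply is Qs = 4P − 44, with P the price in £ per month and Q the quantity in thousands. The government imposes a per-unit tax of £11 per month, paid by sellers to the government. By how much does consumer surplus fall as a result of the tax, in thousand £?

Consumer surplus falls by £1171.5 thousand.

Without the tax, 492 − 4P = 4P − 44 gives 8P = 536, so P* = £67 and Q* = 224.
With the tax collected from sellers, supply shifts: Qs = 4(P − 11) − 44.
Solving gives Q = 202 with consumers paying £72.5 and sellers receiving £61.5 (the £11 wedge).
ΔCS is the trapezoid between Q = 202 and Q = 224 of height £5.5: ½ · (224 + 202) · 5.5 = £1171.5.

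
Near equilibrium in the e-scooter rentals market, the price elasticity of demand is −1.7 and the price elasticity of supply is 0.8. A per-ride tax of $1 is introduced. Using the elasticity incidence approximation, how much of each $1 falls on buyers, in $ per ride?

Incidence ratio: buyers' share ≈ εs / (εs + |εd|) = 0.8 / (0.8 + 1.7) = 0.32.
So buyers bear ≈ 0.32 × $1 = $0.32; producers bear $0.68.

Buyers bear ≈ $0.32 per ride.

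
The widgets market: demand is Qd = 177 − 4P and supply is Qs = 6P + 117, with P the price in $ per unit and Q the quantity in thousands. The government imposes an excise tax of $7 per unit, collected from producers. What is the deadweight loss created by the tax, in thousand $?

Deadweight loss = $58.8 thousand.

Before the tax: set 177 − 4P = 6P + 117 → P* = $6, Q* = 153.
With the tax collected from producers, supply shifts: Qs = 6(P − 7) + 117.
Solving gives Q = 136.2 with consumers paying $10.2 and producers receiving $3.2 (the $7 wedge).
Quantity falls by |ΔQ| = |153 − 136.2| = 16.8.
DWL = ½ · t · |ΔQ| = ½ · 7 · 16.8 = $58.8.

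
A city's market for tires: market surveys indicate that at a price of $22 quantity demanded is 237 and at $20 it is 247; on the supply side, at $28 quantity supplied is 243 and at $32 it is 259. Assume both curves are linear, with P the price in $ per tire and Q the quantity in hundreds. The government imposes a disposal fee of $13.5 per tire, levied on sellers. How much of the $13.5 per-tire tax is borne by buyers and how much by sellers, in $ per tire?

Buyers bear $6 per tire; sellers bear $7.5 per tire.

Demand slope: (247 − 237)/(20 − 22) = -5, so Qd = 347 − 5P.
Supply slope: (259 − 243)/(32 − 28) = 4, so Qs = 4P + 131.
Without the tax, 347 − 5P = 4P + 131 gives 9P = 216, so P* = $24 and Q* = 227.
With the tax collected from sellers, supply shifts: Qs = 4(P − 13.5) + 131.
New equilibrium: buyers pay $30, sellers receive $16.5, Q = 197. (Wedge: Pb − Ps = 13.5.)
Burden on buyers: $6; on sellers: $7.5. (They sum to $13.5.)
The less price-elastic side of the market bears the larger share of a per-unit tax.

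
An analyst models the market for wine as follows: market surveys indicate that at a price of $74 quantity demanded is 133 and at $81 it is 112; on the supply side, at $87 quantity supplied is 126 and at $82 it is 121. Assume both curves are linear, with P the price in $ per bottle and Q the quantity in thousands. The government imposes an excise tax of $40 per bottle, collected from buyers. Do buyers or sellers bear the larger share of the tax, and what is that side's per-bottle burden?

Demand slope: (112 − 133)/(81 − 74) = -3, so Qd = 355 − 3P.
Supply slope: (121 − 126)/(82 − 87) = 1, so Qs = P + 39.
Before the tax: set 355 − 3P = P + 39 → P* = $79, Q* = 118.
With the tax collected from buyers, demand (in seller-price terms) shifts: Qd = 355 − 3(P + 40).
New equilibrium: buyers pay $89, sellers receive $49, Q = 88. (Wedge: Pb − Ps = 40.)
Per-bottle burden: buyers $10, sellers $30.
Sellers take the larger share because supply is less price-elastic here (demand slope 3 vs supply slope 1).
The less price-elastic side of the market bears the larger share of a per-unit tax.

Sellers bear the larger share: $30 per bottle.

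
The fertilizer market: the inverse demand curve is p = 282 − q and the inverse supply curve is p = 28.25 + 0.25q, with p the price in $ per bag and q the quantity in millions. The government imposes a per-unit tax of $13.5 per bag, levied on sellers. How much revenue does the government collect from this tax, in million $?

Rewrite in direct form: qd = 282 − p and qs = 4p − 113.
Without the tax, 282 − p = 4p − 113 gives 5p = 395, so p* = $79 and q* = 203.
With the tax collected from sellers, supply shifts: qs = 4(p − 13.5) − 113.
Solving gives q = 192.2 with consumers paying $89.8 and sellers receiving $76.3 (the $13.5 wedge).
Revenue = t · Q = 13.5 · 192.2 = $2594.7.

Tax revenue = $2594.7 million.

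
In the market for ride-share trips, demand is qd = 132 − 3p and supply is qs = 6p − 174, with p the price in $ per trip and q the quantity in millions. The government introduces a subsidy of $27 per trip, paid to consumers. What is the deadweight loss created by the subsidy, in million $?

Without the subsidy, 132 − 3p = 6p − 174 gives 9p = 306, so p* = $34 and q* = 30.
With a per-unit subsidy paid to consumers, each effectively pays p − 27, so demand becomes qd = 132 − 3(p − 27).
New equilibrium: consumers pay $16, suppliers receive $43, q = 84. (Wedge: pb − ps = −27.)
Quantity rises by |ΔQ| = |30 − 84| = 54.
DWL = ½ · t · |ΔQ| = ½ · 27 · 54 = $729.

Deadweight loss = $729 million.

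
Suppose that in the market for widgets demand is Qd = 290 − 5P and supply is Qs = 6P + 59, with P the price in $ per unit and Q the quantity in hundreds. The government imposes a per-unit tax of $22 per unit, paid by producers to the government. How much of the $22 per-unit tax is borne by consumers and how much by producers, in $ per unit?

Consumers bear $12 per unit; producers bear $10 per unit.

Without the tax, 290 − 5P = 6P + 59 gives 11P = 231, so P* = $21 and Q* = 185.
With the tax collected from producers, supply shifts: Qs = 6(P − 22) + 59.
Solving gives Q = 125 with consumers paying $33 and producers receiving $11 (the $22 wedge).
Burden on consumers: $12; on producers: $10. (They sum to $22.)
The less price-elastic side of the market bears the larger share of a per-unit tax.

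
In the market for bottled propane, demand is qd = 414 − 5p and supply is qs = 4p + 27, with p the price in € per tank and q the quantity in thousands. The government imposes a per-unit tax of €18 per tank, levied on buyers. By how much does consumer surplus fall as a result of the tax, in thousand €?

Without the tax, 414 − 5p = 4p + 27 gives 9p = 387, so p* = €43 and q* = 199.
With the tax collected from buyers, demand (in seller-price terms) shifts: qd = 414 − 5(p + 18).
New equilibrium: buyers pay €51, producers receive €33, q = 159. (Wedge: pb − ps = 18.)
ΔCS is the trapezoid between Q = 159 and Q = 199 of height €8: ½ · (199 + 159) · 8 = €1432.

Consumer surplus falls by €1432 thousand.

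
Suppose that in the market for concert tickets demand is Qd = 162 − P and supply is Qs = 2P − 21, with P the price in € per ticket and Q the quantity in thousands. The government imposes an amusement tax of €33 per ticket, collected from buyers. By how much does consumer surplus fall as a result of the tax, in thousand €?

Before the tax: set 162 − P = 2P − 21 → P* = €61, Q* = 101.
With the tax collected from buyers, demand (in seller-price terms) shifts: Qd = 162 − (P + 33).
Solving gives Q = 79 with buyers paying €83 and sellers receiving €50 (the €33 wedge).
ΔCS is the trapezoid between Q = 79 and Q = 101 of height €22: ½ · (101 + 79) · 22 = €1980.

Consumer surplus falls by €1980 thousand.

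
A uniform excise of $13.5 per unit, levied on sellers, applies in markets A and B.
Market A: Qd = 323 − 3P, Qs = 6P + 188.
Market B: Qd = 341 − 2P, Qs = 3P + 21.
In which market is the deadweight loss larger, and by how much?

Market A: pre-tax P* = $15, Q* = 278; post-tax Q = 251; deadweight loss = $182.25.
Market B: pre-tax P* = $64, Q* = 213; post-tax Q = 196.8; deadweight loss = $109.35.
Difference: $182.25 vs $109.35 → market A is larger by $72.9.

Market A, by $72.9.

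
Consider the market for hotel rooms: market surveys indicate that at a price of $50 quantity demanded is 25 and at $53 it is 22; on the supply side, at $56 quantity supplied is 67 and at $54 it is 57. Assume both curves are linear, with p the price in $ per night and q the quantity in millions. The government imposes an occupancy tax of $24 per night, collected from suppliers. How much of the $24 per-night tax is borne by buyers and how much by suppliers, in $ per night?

Demand slope: (22 − 25)/(53 − 50) = -1, so qd = 75 − p.
Supply slope: (57 − 67)/(54 − 56) = 5, so qs = 5p − 213.
Before the tax: set 75 − p = 5p − 213 → p* = $48, q* = 27.
With the tax collected from suppliers, supply shifts: qs = 5(p − 24) − 213.
New equilibrium: buyers pay $68, suppliers receive $44, q = 7. (Wedge: pb − ps = 24.)
Burden on buyers: $20; on suppliers: $4. (They sum to $24.)

Buyers bear $20 per night; suppliers bear $4 per night.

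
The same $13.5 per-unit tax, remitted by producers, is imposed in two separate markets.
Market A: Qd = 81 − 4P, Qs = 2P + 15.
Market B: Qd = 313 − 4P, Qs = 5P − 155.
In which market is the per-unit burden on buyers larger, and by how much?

Market A: pre-tax P* = $11, Q* = 37; post-tax Q = 19; per-unit burden on buyers = $4.5.
Market B: pre-tax P* = $52, Q* = 105; post-tax Q = 75; per-unit burden on buyers = $7.5.
Difference: $4.5 vs $7.5 → market B is larger by $3.

Market B, by $3.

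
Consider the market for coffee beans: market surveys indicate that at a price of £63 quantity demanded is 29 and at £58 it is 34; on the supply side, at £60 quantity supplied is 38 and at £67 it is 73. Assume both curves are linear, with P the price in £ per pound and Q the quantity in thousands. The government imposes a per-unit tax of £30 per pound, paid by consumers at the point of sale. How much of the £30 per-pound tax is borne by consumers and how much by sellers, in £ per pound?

Consumers bear £25 per pound; sellers bear £5 per pound.

Demand slope: (34 − 29)/(58 − 63) = -1, so Qd = 92 − P.
Supply slope: (73 − 38)/(67 − 60) = 5, so Qs = 5P − 262.
Without the tax, 92 − P = 5P − 262 gives 6P = 354, so P* = £59 and Q* = 33.
With the tax collected from consumers, demand (in seller-price terms) shifts: Qd = 92 − (P + 30).
New equilibrium: consumers pay £84, sellers receive £54, Q = 8. (Wedge: Pb − Ps = 30.)
Burden on consumers: £25; on sellers: £5. (They sum to £30.)
The less price-elastic side of the market bears the larger share of a per-unit tax.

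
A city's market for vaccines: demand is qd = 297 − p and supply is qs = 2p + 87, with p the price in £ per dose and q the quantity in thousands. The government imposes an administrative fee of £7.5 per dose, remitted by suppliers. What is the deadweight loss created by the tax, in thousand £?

Deadweight loss = £18.75 thousand.

Without the tax, 297 − p = 2p + 87 gives 3p = 210, so p* = £70 and q* = 227.
With the tax collected from suppliers, supply shifts: qs = 2(p − 7.5) + 87.
Solving gives q = 222 with buyers paying £75 and suppliers receiving £67.5 (the £7.5 wedge).
Quantity falls by |ΔQ| = |227 − 222| = 5.
DWL = ½ · t · |ΔQ| = ½ · 7.5 · 5 = £18.75.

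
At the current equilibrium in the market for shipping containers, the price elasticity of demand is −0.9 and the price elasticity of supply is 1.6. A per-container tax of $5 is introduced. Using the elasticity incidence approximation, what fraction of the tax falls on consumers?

Incidence ratio: consumers' share ≈ εs / (εs + |εd|) = 1.6 / (1.6 + 0.9) = 0.64.
Supply is the more elastic side, so consumers bear the larger share.

Consumers' share ≈ 0.64.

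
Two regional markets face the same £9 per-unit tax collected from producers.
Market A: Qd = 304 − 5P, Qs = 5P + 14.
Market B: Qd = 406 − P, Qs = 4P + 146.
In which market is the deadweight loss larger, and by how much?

Market A, by £68.85.

Market A: pre-tax P* = £29, Q* = 159; post-tax Q = 136.5; deadweight loss = £101.25.
Market B: pre-tax P* = £52, Q* = 354; post-tax Q = 346.8; deadweight loss = £32.4.
Difference: £101.25 vs £32.4 → market A is larger by £68.85.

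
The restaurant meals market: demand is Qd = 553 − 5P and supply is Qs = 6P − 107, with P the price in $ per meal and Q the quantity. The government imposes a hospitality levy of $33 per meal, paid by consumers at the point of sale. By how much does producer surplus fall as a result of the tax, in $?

Producer surplus falls by $3120.

Before the tax: set 553 − 5P = 6P − 107 → P* = $60, Q* = 253.
With the tax collected from consumers, demand (in seller-price terms) shifts: Qd = 553 − 5(P + 33).
Solving gives Q = 163 with consumers paying $78 and sellers receiving $45 (the $33 wedge).
ΔPS is the trapezoid between Q = 163 and Q = 253 of height $15: ½ · (253 + 163) · 15 = $3120.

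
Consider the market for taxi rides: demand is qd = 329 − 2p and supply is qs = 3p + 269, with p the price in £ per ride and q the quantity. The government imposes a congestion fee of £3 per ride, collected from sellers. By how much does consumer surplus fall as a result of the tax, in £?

Before the tax: set 329 − 2p = 3p + 269 → p* = £12, q* = 305.
With the tax collected from sellers, supply shifts: qs = 3(p − 3) + 269.
Solving gives q = 301.4 with consumers paying £13.8 and sellers receiving £10.8 (the £3 wedge).
ΔCS is the trapezoid between Q = 301.4 and Q = 305 of height £1.8: ½ · (305 + 301.4) · 1.8 = £545.76.

Consumer surplus falls by £545.76.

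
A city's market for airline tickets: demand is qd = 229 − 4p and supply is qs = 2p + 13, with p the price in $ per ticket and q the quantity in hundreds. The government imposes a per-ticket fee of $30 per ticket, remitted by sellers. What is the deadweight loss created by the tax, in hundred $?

Deadweight loss = $600 hundred.

Without the tax, 229 − 4p = 2p + 13 gives 6p = 216, so p* = $36 and q* = 85.
With the tax collected from sellers, supply shifts: qs = 2(p − 30) + 13.
New equilibrium: buyers pay $46, sellers receive $16, q = 45. (Wedge: pb − ps = 30.)
Quantity falls by |ΔQ| = |85 − 45| = 40.
DWL = ½ · t · |ΔQ| = ½ · 30 · 40 = $600.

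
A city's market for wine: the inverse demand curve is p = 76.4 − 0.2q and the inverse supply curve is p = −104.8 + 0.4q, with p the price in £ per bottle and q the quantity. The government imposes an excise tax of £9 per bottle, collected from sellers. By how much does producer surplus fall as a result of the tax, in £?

Producer surplus falls by £1767.

Inverting to q(p) form: qd = 382 − 5p; qs = 2.5p + 262.
Without the tax, 382 − 5p = 2.5p + 262 gives 7.5p = 120, so p* = £16 and q* = 302.
With the tax collected from sellers, supply shifts: qs = 2.5(p − 9) + 262.
Solving gives q = 287 with buyers paying £19 and sellers receiving £10 (the £9 wedge).
ΔPS is the trapezoid between Q = 287 and Q = 302 of height £6: ½ · (302 + 287) · 6 = £1767.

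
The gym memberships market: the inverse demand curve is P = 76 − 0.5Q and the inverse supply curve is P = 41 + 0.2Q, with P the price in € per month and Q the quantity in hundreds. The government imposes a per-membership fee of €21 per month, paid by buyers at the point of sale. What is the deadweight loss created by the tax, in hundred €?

Rewrite in direct form: Qd = 152 − 2P and Qs = 5P − 205.
Before the tax: set 152 − 2P = 5P − 205 → P* = €51, Q* = 50.
With the tax collected from buyers, demand (in seller-price terms) shifts: Qd = 152 − 2(P + 21).
Solving gives Q = 20 with buyers paying €66 and suppliers receiving €45 (the €21 wedge).
Quantity falls by |ΔQ| = |50 − 20| = 30.
DWL = ½ · t · |ΔQ| = ½ · 21 · 30 = €315.

Deadweight loss = €315 hundred.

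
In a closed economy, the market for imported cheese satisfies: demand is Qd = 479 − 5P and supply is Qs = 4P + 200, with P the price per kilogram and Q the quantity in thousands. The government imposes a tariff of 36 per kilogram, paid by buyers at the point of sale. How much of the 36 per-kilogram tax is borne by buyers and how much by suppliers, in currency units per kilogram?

Before the tax: set 479 − 5P = 4P + 200 → P* = 31, Q* = 324.
With the tax collected from buyers, demand (in seller-price terms) shifts: Qd = 479 − 5(P + 36).
Solving gives Q = 244 with buyers paying 47 and suppliers receiving 11 (the 36 wedge).
Burden on buyers: 16; on suppliers: 20. (They sum to 36.)
The less price-elastic side of the market bears the larger share of a per-unit tax.

Buyers bear 16 per kilogram; suppliers bear 20 per kilogram.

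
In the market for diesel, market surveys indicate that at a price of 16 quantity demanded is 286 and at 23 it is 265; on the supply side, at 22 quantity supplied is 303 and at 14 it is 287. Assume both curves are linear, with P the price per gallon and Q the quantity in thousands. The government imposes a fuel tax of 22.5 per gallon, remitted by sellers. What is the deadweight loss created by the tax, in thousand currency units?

Deadweight loss = 303.75 thousand.

Demand slope: (265 − 286)/(23 − 16) = -3, so Qd = 334 − 3P.
Supply slope: (287 − 303)/(14 − 22) = 2, so Qs = 2P + 259.
Before the tax: set 334 − 3P = 2P + 259 → P* = 15, Q* = 289.
With the tax collected from sellers, supply shifts: Qs = 2(P − 22.5) + 259.
New equilibrium: consumers pay 24, sellers receive 1.5, Q = 262. (Wedge: Pb − Ps = 22.5.)
Quantity falls by |ΔQ| = |289 − 262| = 27.
DWL = ½ · t · |ΔQ| = ½ · 22.5 · 27 = 303.75.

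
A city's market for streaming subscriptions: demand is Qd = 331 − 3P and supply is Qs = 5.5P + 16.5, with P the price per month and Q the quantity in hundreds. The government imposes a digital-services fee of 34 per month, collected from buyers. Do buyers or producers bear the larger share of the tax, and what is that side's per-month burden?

Before the tax: set 331 − 3P = 5.5P + 16.5 → P* = 37, Q* = 220.
With the tax collected from buyers, demand (in seller-price terms) shifts: Qd = 331 − 3(P + 34).
New equilibrium: buyers pay 59, producers receive 25, Q = 154. (Wedge: Pb − Ps = 34.)
Per-month burden: buyers 22, producers 12.
Buyers take the larger share because demand is less price-elastic here (demand slope 3 vs supply slope 5.5).

Buyers bear the larger share: 22 per month.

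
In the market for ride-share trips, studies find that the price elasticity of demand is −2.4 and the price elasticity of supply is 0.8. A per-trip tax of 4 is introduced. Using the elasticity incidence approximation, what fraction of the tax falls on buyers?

Buyers' share ≈ 0.25.

Incidence ratio: buyers' share ≈ εs / (εs + |εd|) = 0.8 / (0.8 + 2.4) = 0.25.
Supply is the less elastic side, so buyers bear the smaller share.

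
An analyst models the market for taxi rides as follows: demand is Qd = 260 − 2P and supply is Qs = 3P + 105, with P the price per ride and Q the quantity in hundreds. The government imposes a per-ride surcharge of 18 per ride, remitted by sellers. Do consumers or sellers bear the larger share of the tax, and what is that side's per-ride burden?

Before the tax: set 260 − 2P = 3P + 105 → P* = 31, Q* = 198.
With the tax collected from sellers, supply shifts: Qs = 3(P − 18) + 105.
Solving gives Q = 176.4 with consumers paying 41.8 and sellers receiving 23.8 (the 18 wedge).
Per-ride burden: consumers 10.8, sellers 7.2.
Consumers take the larger share because demand is less price-elastic here (demand slope 2 vs supply slope 3).

Consumers bear the larger share: 10.8 per ride.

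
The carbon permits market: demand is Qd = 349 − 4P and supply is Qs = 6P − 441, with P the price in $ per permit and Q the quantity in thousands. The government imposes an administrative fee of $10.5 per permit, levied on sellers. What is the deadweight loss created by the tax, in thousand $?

Deadweight loss = $132.3 thousand.

Without the tax, 349 − 4P = 6P − 441 gives 10P = 790, so P* = $79 and Q* = 33.
With the tax collected from sellers, supply shifts: Qs = 6(P − 10.5) − 441.
Solving gives Q = 7.8 with buyers paying $85.3 and sellers receiving $74.8 (the $10.5 wedge).
Quantity falls by |ΔQ| = |33 − 7.8| = 25.2.
DWL = ½ · t · |ΔQ| = ½ · 10.5 · 25.2 = $132.3.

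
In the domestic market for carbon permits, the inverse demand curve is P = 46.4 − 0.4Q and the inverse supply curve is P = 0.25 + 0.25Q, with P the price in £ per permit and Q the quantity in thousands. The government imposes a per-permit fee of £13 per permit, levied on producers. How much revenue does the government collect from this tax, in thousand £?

Tax revenue = £663 thousand.

Inverting to Q(P) form: Qd = 116 − 2.5P; Qs = 4P − 1.
Without the tax, 116 − 2.5P = 4P − 1 gives 6.5P = 117, so P* = £18 and Q* = 71.
With the tax collected from producers, supply shifts: Qs = 4(P − 13) − 1.
Solving gives Q = 51 with consumers paying £26 and producers receiving £13 (the £13 wedge).
Revenue = t · Q = 13 · 51 = £663.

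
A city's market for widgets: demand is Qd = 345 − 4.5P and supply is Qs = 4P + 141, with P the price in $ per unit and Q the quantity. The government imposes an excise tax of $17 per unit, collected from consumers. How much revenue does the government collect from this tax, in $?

Tax revenue = $3417.

Without the tax, 345 − 4.5P = 4P + 141 gives 8.5P = 204, so P* = $24 and Q* = 237.
With the tax collected from consumers, demand (in seller-price terms) shifts: Qd = 345 − 4.5(P + 17).
New equilibrium: consumers pay $32, suppliers receive $15, Q = 201. (Wedge: Pb − Ps = 17.)
Revenue = t · Q = 17 · 201 = $3417.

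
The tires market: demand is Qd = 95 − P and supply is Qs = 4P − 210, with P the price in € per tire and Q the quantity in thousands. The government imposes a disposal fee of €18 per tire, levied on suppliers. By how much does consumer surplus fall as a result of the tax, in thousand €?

Consumer surplus falls by €385.92 thousand.

Before the tax: set 95 − P = 4P − 210 → P* = €61, Q* = 34.
With the tax collected from suppliers, supply shifts: Qs = 4(P − 18) − 210.
Solving gives Q = 19.6 with consumers paying €75.4 and suppliers receiving €57.4 (the €18 wedge).
ΔCS is the trapezoid between Q = 19.6 and Q = 34 of height €14.4: ½ · (34 + 19.6) · 14.4 = €385.92.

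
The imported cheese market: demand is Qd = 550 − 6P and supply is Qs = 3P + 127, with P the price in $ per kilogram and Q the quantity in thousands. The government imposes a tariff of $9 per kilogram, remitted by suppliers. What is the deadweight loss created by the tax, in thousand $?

Without the tax, 550 − 6P = 3P + 127 gives 9P = 423, so P* = $47 and Q* = 268.
With the tax collected from suppliers, supply shifts: Qs = 3(P − 9) + 127.
New equilibrium: buyers pay $50, suppliers receive $41, Q = 250. (Wedge: Pb − Ps = 9.)
Quantity falls by |ΔQ| = |268 − 250| = 18.
DWL = ½ · t · |ΔQ| = ½ · 9 · 18 = $81.

Deadweight loss = $81 thousand.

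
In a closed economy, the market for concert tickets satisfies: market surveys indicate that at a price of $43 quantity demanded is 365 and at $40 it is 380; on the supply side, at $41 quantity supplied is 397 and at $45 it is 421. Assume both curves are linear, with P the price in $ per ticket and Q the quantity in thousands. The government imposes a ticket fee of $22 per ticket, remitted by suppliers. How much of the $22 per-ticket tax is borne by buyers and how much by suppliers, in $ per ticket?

Buyers bear $12 per ticket; suppliers bear $10 per ticket.

Demand slope: (380 − 365)/(40 − 43) = -5, so Qd = 580 − 5P.
Supply slope: (421 − 397)/(45 − 41) = 6, so Qs = 6P + 151.
Before the tax: set 580 − 5P = 6P + 151 → P* = $39, Q* = 385.
With the tax collected from suppliers, supply shifts: Qs = 6(P − 22) + 151.
New equilibrium: buyers pay $51, suppliers receive $29, Q = 325. (Wedge: Pb − Ps = 22.)
Burden on buyers: $12; on suppliers: $10. (They sum to $22.)
The less price-elastic side of the market bears the larger share of a per-unit tax.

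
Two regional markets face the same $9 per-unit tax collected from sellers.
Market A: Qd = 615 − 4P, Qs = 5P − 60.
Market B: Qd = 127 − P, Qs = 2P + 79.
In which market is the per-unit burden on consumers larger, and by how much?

Market B, by $1.

Market A: pre-tax P* = $75, Q* = 315; post-tax Q = 295; per-unit burden on consumers = $5.
Market B: pre-tax P* = $16, Q* = 111; post-tax Q = 105; per-unit burden on consumers = $6.
Difference: $5 vs $6 → market B is larger by $1.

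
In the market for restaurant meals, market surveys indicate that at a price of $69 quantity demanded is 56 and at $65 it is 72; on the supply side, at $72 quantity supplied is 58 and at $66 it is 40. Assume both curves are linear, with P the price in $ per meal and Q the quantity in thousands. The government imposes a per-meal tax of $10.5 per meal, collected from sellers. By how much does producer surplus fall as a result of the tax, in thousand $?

Demand slope: (72 − 56)/(65 − 69) = -4, so Qd = 332 − 4P.
Supply slope: (40 − 58)/(66 − 72) = 3, so Qs = 3P − 158.
Before the tax: set 332 − 4P = 3P − 158 → P* = $70, Q* = 52.
With the tax collected from sellers, supply shifts: Qs = 3(P − 10.5) − 158.
Solving gives Q = 34 with buyers paying $74.5 and sellers receiving $64 (the $10.5 wedge).
ΔPS is the trapezoid between Q = 34 and Q = 52 of height $6: ½ · (52 + 34) · 6 = $258.

Producer surplus falls by $258 thousand.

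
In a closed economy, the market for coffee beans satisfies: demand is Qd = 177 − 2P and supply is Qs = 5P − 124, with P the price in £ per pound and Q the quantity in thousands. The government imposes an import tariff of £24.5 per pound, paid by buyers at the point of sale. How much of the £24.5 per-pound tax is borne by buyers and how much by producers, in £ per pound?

Before the tax: set 177 − 2P = 5P − 124 → P* = £43, Q* = 91.
With the tax collected from buyers, demand (in seller-price terms) shifts: Qd = 177 − 2(P + 24.5).
New equilibrium: buyers pay £60.5, producers receive £36, Q = 56. (Wedge: Pb − Ps = 24.5.)
Burden on buyers: £17.5; on producers: £7. (They sum to £24.5.)
The less price-elastic side of the market bears the larger share of a per-unit tax.

Buyers bear £17.5 per pound; producers bear £7 per pound.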